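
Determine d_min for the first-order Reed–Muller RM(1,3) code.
d_min = 4 (RM(1,3) has length 8 and minimum distance 2^(m−1) = 4).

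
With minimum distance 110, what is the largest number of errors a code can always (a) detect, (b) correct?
(a) Detection requires d_min ≥ e+1, so e ≤ d_min − 1 = 109.
(b) Correction requires d_min ≥ 2t+1, so t ≤ ⌊(d_min − 1)/2⌋ = ⌊109/2⌋ = 54.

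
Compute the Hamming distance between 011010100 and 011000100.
XOR = 000010000, count of 1s = 1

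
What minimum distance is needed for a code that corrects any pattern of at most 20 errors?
Correcting t errors requires d_min ≥ 2t + 1 = 2·20 + 1 = 41.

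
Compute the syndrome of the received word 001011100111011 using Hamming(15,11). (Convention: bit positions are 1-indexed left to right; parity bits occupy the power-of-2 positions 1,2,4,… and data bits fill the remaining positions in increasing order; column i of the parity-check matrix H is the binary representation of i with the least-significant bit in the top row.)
Syndrome s = H · r^T (mod 2), r = 001011100111011:
  s[0] = (101010101010101)·(001011100111011) mod 2 = 0+0+1+0+1+0+1+0+0+0+1+0+0+0+1 mod 2 = 1
  s[1] = (011001100110011)·(001011100111011) mod 2 = 0+0+1+0+0+1+1+0+0+1+1+0+0+1+1 mod 2 = 1
  s[2] = (000111100001111)·(001011100111011) mod 2 = 0+0+0+0+1+1+1+0+0+0+0+1+0+1+1 mod 2 = 0
  s[3] = (000000011111111)·(001011100111011) mod 2 = 0+0+0+0+0+0+0+0+0+1+1+1+0+1+1 mod 2 = 1
Syndrome = 1101
Non-zero syndrome: error at position 11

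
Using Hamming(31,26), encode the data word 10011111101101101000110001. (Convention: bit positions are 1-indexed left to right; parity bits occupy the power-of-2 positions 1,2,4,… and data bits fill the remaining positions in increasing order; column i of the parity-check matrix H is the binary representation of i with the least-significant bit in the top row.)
Codeword c = d · G (mod 2), d = 10011111101101101000110001:
  c[0] = d·G[:,0] = (10011111101101101000110001)·(11011010101101010101010101) mod 2 = 1+0+0+1+1+0+1+0+1+0+1+1+0+1+0+0+0+0+0+0+0+1+0+0+0+1 mod 2 = 0
  c[1] = d·G[:,1] = (10011111101101101000110001)·(10110110011011001100110011) mod 2 = 1+0+0+1+0+1+1+0+0+0+1+0+0+1+0+0+1+0+0+0+1+1+0+0+0+1 mod 2 = 0
  c[2] = d·G[:,2] = (10011111101101101000110001)·(10000000000000000000000000) mod 2 = 1+0+0+0+0+0+0+0+0+0+0+0+0+0+0+0+0+0+0+0+0+0+0+0+0+0 mod 2 = 1
  c[3] = d·G[:,3] = (10011111101101101000110001)·(01110001111000111100001111) mod 2 = 0+0+0+1+0+0+0+1+1+0+1+0+0+0+1+0+1+0+0+0+0+0+0+0+0+1 mod 2 = 1
  c[4] = d·G[:,4] = (10011111101101101000110001)·(01000000000000000000000000) mod 2 = 0+0+0+0+0+0+0+0+0+0+0+0+0+0+0+0+0+0+0+0+0+0+0+0+0+0 mod 2 = 0
  c[5] = d·G[:,5] = (10011111101101101000110001)·(00100000000000000000000000) mod 2 = 0+0+0+0+0+0+0+0+0+0+0+0+0+0+0+0+0+0+0+0+0+0+0+0+0+0 mod 2 = 0
  c[6] = d·G[:,6] = (10011111101101101000110001)·(00010000000000000000000000) mod 2 = 0+0+0+1+0+0+0+0+0+0+0+0+0+0+0+0+0+0+0+0+0+0+0+0+0+0 mod 2 = 1
  c[7] = d·G[:,7] = (10011111101101101000110001)·(00001111111000000011111111) mod 2 = 0+0+0+0+1+1+1+1+1+0+1+0+0+0+0+0+0+0+0+0+1+1+0+0+0+1 mod 2 = 1
  c[8] = d·G[:,8] = (10011111101101101000110001)·(00001000000000000000000000) mod 2 = 0+0+0+0+1+0+0+0+0+0+0+0+0+0+0+0+0+0+0+0+0+0+0+0+0+0 mod 2 = 1
  c[9] = d·G[:,9] = (10011111101101101000110001)·(00000100000000000000000000) mod 2 = 0+0+0+0+0+1+0+0+0+0+0+0+0+0+0+0+0+0+0+0+0+0+0+0+0+0 mod 2 = 1
  c[10] = d·G[:,10] = (10011111101101101000110001)·(00000010000000000000000000) mod 2 = 0+0+0+0+0+0+1+0+0+0+0+0+0+0+0+0+0+0+0+0+0+0+0+0+0+0 mod 2 = 1
  c[11] = d·G[:,11] = (10011111101101101000110001)·(00000001000000000000000000) mod 2 = 0+0+0+0+0+0+0+1+0+0+0+0+0+0+0+0+0+0+0+0+0+0+0+0+0+0 mod 2 = 1
  c[12] = d·G[:,12] = (10011111101101101000110001)·(00000000100000000000000000) mod 2 = 0+0+0+0+0+0+0+0+1+0+0+0+0+0+0+0+0+0+0+0+0+0+0+0+0+0 mod 2 = 1
  c[13] = d·G[:,13] = (10011111101101101000110001)·(00000000010000000000000000) mod 2 = 0+0+0+0+0+0+0+0+0+0+0+0+0+0+0+0+0+0+0+0+0+0+0+0+0+0 mod 2 = 0
  c[14] = d·G[:,14] = (10011111101101101000110001)·(00000000001000000000000000) mod 2 = 0+0+0+0+0+0+0+0+0+0+1+0+0+0+0+0+0+0+0+0+0+0+0+0+0+0 mod 2 = 1
  c[15] = d·G[:,15] = (10011111101101101000110001)·(00000000000111111111111111) mod 2 = 0+0+0+0+0+0+0+0+0+0+0+1+0+1+1+0+1+0+0+0+1+1+0+0+0+1 mod 2 = 1
  c[16] = d·G[:,16] = (10011111101101101000110001)·(00000000000100000000000000) mod 2 = 0+0+0+0+0+0+0+0+0+0+0+1+0+0+0+0+0+0+0+0+0+0+0+0+0+0 mod 2 = 1
  c[17] = d·G[:,17] = (10011111101101101000110001)·(00000000000010000000000000) mod 2 = 0+0+0+0+0+0+0+0+0+0+0+0+0+0+0+0+0+0+0+0+0+0+0+0+0+0 mod 2 = 0
  c[18] = d·G[:,18] = (10011111101101101000110001)·(00000000000001000000000000) mod 2 = 0+0+0+0+0+0+0+0+0+0+0+0+0+1+0+0+0+0+0+0+0+0+0+0+0+0 mod 2 = 1
  c[19] = d·G[:,19] = (10011111101101101000110001)·(00000000000000100000000000) mod 2 = 0+0+0+0+0+0+0+0+0+0+0+0+0+0+1+0+0+0+0+0+0+0+0+0+0+0 mod 2 = 1
  c[20] = d·G[:,20] = (10011111101101101000110001)·(00000000000000010000000000) mod 2 = 0+0+0+0+0+0+0+0+0+0+0+0+0+0+0+0+0+0+0+0+0+0+0+0+0+0 mod 2 = 0
  c[21] = d·G[:,21] = (10011111101101101000110001)·(00000000000000001000000000) mod 2 = 0+0+0+0+0+0+0+0+0+0+0+0+0+0+0+0+1+0+0+0+0+0+0+0+0+0 mod 2 = 1
  c[22] = d·G[:,22] = (10011111101101101000110001)·(00000000000000000100000000) mod 2 = 0+0+0+0+0+0+0+0+0+0+0+0+0+0+0+0+0+0+0+0+0+0+0+0+0+0 mod 2 = 0
  c[23] = d·G[:,23] = (10011111101101101000110001)·(00000000000000000010000000) mod 2 = 0+0+0+0+0+0+0+0+0+0+0+0+0+0+0+0+0+0+0+0+0+0+0+0+0+0 mod 2 = 0
  c[24] = d·G[:,24] = (10011111101101101000110001)·(00000000000000000001000000) mod 2 = 0+0+0+0+0+0+0+0+0+0+0+0+0+0+0+0+0+0+0+0+0+0+0+0+0+0 mod 2 = 0
  c[25] = d·G[:,25] = (10011111101101101000110001)·(00000000000000000000100000) mod 2 = 0+0+0+0+0+0+0+0+0+0+0+0+0+0+0+0+0+0+0+0+1+0+0+0+0+0 mod 2 = 1
  c[26] = d·G[:,26] = (10011111101101101000110001)·(00000000000000000000010000) mod 2 = 0+0+0+0+0+0+0+0+0+0+0+0+0+0+0+0+0+0+0+0+0+1+0+0+0+0 mod 2 = 1
  c[27] = d·G[:,27] = (10011111101101101000110001)·(00000000000000000000001000) mod 2 = 0+0+0+0+0+0+0+0+0+0+0+0+0+0+0+0+0+0+0+0+0+0+0+0+0+0 mod 2 = 0
  c[28] = d·G[:,28] = (10011111101101101000110001)·(00000000000000000000000100) mod 2 = 0+0+0+0+0+0+0+0+0+0+0+0+0+0+0+0+0+0+0+0+0+0+0+0+0+0 mod 2 = 0
  c[29] = d·G[:,29] = (10011111101101101000110001)·(00000000000000000000000010) mod 2 = 0+0+0+0+0+0+0+0+0+0+0+0+0+0+0+0+0+0+0+0+0+0+0+0+0+0 mod 2 = 0
  c[30] = d·G[:,30] = (10011111101101101000110001)·(00000000000000000000000001) mod 2 = 0+0+0+0+0+0+0+0+0+0+0+0+0+0+0+0+0+0+0+0+0+0+0+0+0+1 mod 2 = 1
Codeword = 0011001111111011101101000110001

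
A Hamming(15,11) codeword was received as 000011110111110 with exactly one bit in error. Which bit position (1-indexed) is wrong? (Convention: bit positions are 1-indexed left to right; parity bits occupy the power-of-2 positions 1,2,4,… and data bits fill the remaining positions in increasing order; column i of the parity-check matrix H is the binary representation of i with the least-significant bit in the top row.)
Syndrome s = H · r^T (mod 2), r = 000011110111110:
  s[0] = (101010101010101)·(000011110111110) mod 2 = 0+0+0+0+1+0+1+0+0+0+1+0+1+0+0 mod 2 = 0
  s[1] = (011001100110011)·(000011110111110) mod 2 = 0+0+0+0+0+1+1+0+0+1+1+0+0+1+0 mod 2 = 1
  s[2] = (000111100001111)·(000011110111110) mod 2 = 0+0+0+0+1+1+1+0+0+0+0+1+1+1+0 mod 2 = 0
  s[3] = (000000011111111)·(000011110111110) mod 2 = 0+0+0+0+0+0+0+1+0+1+1+1+1+1+0 mod 2 = 0
Syndrome = 0100
Column i of H is the binary representation of i, so the syndrome is the binary index of the flipped bit.
Read s = 0100 with s[0] as LSB: 0·2^0 + 1·2^1 + 0·2^2 + 0·2^3 = 2.
Error is at bit position 2.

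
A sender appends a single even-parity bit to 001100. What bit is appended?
Sum of data bits: 0+0+1+1+0+0 = 2.
2 mod 2 = 0, so parity bit = 0.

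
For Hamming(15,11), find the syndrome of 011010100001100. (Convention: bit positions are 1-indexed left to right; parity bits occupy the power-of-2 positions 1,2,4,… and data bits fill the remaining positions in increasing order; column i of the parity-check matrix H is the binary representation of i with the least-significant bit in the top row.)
Syndrome s = H · r^T (mod 2), r = 011010100001100:
  s[0] = (101010101010101)·(011010100001100) mod 2 = 0+0+1+0+1+0+1+0+0+0+0+0+1+0+0 mod 2 = 0
  s[1] = (011001100110011)·(011010100001100) mod 2 = 0+1+1+0+0+0+1+0+0+0+0+0+0+0+0 mod 2 = 1
  s[2] = (000111100001111)·(011010100001100) mod 2 = 0+0+0+0+1+0+1+0+0+0+0+1+1+0+0 mod 2 = 0
  s[3] = (000000011111111)·(011010100001100) mod 2 = 0+0+0+0+0+0+0+0+0+0+0+1+1+0+0 mod 2 = 0
Syndrome = 0100
Non-zero syndrome: error at position 2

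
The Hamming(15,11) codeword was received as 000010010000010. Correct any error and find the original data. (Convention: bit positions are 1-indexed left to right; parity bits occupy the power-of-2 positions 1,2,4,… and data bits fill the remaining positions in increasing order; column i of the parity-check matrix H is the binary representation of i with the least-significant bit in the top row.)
Syndrome s = H · r^T (mod 2), r = 000010010000010:
  s[0] = (101010101010101)·(000010010000010) mod 2 = 0+0+0+0+1+0+0+0+0+0+0+0+0+0+0 mod 2 = 1
  s[1] = (011001100110011)·(000010010000010) mod 2 = 0+0+0+0+0+0+0+0+0+0+0+0+0+1+0 mod 2 = 1
  s[2] = (000111100001111)·(000010010000010) mod 2 = 0+0+0+0+1+0+0+0+0+0+0+0+0+1+0 mod 2 = 0
  s[3] = (000000011111111)·(000010010000010) mod 2 = 0+0+0+0+0+0+0+1+0+0+0+0+0+1+0 mod 2 = 0
Syndrome = 1100
Column 3 of H equals this syndrome → error at bit 3 (1-indexed).
Flip bit 3: 000010010000010 → 001010010000010
Extract data bits at positions {3,5,6,7,9,10,11,12,13,14,15}: 11000000010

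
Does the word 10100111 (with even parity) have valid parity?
Sum of all bits: 1+0+1+0+0+1+1+1 = 5; 5 mod 2 = 1. Result is 1 → parity error detected.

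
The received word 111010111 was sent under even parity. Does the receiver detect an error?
Sum of received bits: 1+1+1+0+1+0+1+1+1 = 7; 7 mod 2 = 1. Result is 1 ≠ 0 → error detected.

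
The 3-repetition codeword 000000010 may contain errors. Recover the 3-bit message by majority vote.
Split into 3-bit blocks and majority-vote each:
  block 1 = 000: 0 ones, 3 zeros → 0
  block 2 = 000: 0 ones, 3 zeros → 0
  block 3 = 010: 1 ones, 2 zeros → 0
Decoded = 000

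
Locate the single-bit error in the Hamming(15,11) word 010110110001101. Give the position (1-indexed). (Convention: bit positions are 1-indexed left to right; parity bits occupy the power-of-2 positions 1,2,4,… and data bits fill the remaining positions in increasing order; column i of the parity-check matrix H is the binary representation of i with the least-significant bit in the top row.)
Syndrome s = H · r^T (mod 2), r = 010110110001101:
  s[0] = (101010101010101)·(010110110001101) mod 2 = 0+0+0+0+1+0+1+0+0+0+0+0+1+0+1 mod 2 = 0
  s[1] = (011001100110011)·(010110110001101) mod 2 = 0+1+0+0+0+0+1+0+0+0+0+0+0+0+1 mod 2 = 1
  s[2] = (000111100001111)·(010110110001101) mod 2 = 0+0+0+1+1+0+1+0+0+0+0+1+1+0+1 mod 2 = 0
  s[3] = (000000011111111)·(010110110001101) mod 2 = 0+0+0+0+0+0+0+1+0+0+0+1+1+0+1 mod 2 = 0
Syndrome = 0100
Column i of H is the binary representation of i, so the syndrome is the binary index of the flipped bit.
Read s = 0100 with s[0] as LSB: 0·2^0 + 1·2^1 + 0·2^2 + 0·2^3 = 2.
Error is at bit position 2.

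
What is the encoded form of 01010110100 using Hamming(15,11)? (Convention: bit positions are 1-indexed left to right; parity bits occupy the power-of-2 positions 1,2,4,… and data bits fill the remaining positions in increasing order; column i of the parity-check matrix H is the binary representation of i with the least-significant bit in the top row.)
Codeword c = d · G (mod 2), d = 01010110100:
  c[0] = d·G[:,0] = (01010110100)·(11011010101) mod 2 = 0+1+0+1+0+0+1+0+1+0+0 mod 2 = 0
  c[1] = d·G[:,1] = (01010110100)·(10110110011) mod 2 = 0+0+0+1+0+1+1+0+0+0+0 mod 2 = 1
  c[2] = d·G[:,2] = (01010110100)·(10000000000) mod 2 = 0+0+0+0+0+0+0+0+0+0+0 mod 2 = 0
  c[3] = d·G[:,3] = (01010110100)·(01110001111) mod 2 = 0+1+0+1+0+0+0+0+1+0+0 mod 2 = 1
  c[4] = d·G[:,4] = (01010110100)·(01000000000) mod 2 = 0+1+0+0+0+0+0+0+0+0+0 mod 2 = 1
  c[5] = d·G[:,5] = (01010110100)·(00100000000) mod 2 = 0+0+0+0+0+0+0+0+0+0+0 mod 2 = 0
  c[6] = d·G[:,6] = (01010110100)·(00010000000) mod 2 = 0+0+0+1+0+0+0+0+0+0+0 mod 2 = 1
  c[7] = d·G[:,7] = (01010110100)·(00001111111) mod 2 = 0+0+0+0+0+1+1+0+1+0+0 mod 2 = 1
  c[8] = d·G[:,8] = (01010110100)·(00001000000) mod 2 = 0+0+0+0+0+0+0+0+0+0+0 mod 2 = 0
  c[9] = d·G[:,9] = (01010110100)·(00000100000) mod 2 = 0+0+0+0+0+1+0+0+0+0+0 mod 2 = 1
  c[10] = d·G[:,10] = (01010110100)·(00000010000) mod 2 = 0+0+0+0+0+0+1+0+0+0+0 mod 2 = 1
  c[11] = d·G[:,11] = (01010110100)·(00000001000) mod 2 = 0+0+0+0+0+0+0+0+0+0+0 mod 2 = 0
  c[12] = d·G[:,12] = (01010110100)·(00000000100) mod 2 = 0+0+0+0+0+0+0+0+1+0+0 mod 2 = 1
  c[13] = d·G[:,13] = (01010110100)·(00000000010) mod 2 = 0+0+0+0+0+0+0+0+0+0+0 mod 2 = 0
  c[14] = d·G[:,14] = (01010110100)·(00000000001) mod 2 = 0+0+0+0+0+0+0+0+0+0+0 mod 2 = 0
Codeword = 010110110110100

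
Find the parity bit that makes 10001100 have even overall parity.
Sum of data bits: 1+0+0+0+1+1+0+0 = 3.
3 mod 2 = 1, so parity bit = 1.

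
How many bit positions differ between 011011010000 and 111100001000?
XOR = 100111011000, count of 1s = 6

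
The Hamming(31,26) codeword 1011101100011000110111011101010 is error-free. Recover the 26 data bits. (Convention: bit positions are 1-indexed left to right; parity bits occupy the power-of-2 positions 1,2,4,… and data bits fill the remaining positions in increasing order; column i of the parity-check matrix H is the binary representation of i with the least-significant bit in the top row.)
Parity bits occupy power-of-2 positions; data bits are at positions {3,5,6,7,9,10,11,12,13,14,15,17,18,19,20,21,22,23,24,25,26,27,28,29,30,31} (1-indexed).
Extract: c[3]=1 c[5]=1 c[6]=0 c[7]=1 c[9]=0 c[10]=0 c[11]=0 c[12]=1 c[13]=1 c[14]=0 c[15]=0 c[17]=1 c[18]=1 c[19]=0 c[20]=1 c[21]=1 c[22]=1 c[23]=0 c[24]=1 c[25]=1 c[26]=1 c[27]=0 c[28]=1 c[29]=0 c[30]=1 c[31]=0
Data = 11010001100110111011101010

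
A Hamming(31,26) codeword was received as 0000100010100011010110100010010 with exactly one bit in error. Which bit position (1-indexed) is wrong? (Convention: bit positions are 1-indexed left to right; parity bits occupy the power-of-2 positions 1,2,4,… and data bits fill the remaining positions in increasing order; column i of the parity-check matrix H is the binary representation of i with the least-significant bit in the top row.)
Syndrome s = H · r^T (mod 2), r = 0000100010100011010110100010010:
  s[0] = (1010101010101010101010101010101)·(0000100010100011010110100010010) mod 2 = 0+0+0+0+1+0+0+0+1+0+1+0+0+0+1+0+0+0+0+0+1+0+1+0+0+0+1+0+0+0+0 mod 2 = 1
  s[1] = (0110011001100110011001100110011)·(0000100010100011010110100010010) mod 2 = 0+0+0+0+0+0+0+0+0+0+1+0+0+0+1+0+0+1+0+0+0+0+1+0+0+0+1+0+0+1+0 mod 2 = 0
  s[2] = (0001111000011110000111100001111)·(0000100010100011010110100010010) mod 2 = 0+0+0+0+1+0+0+0+0+0+0+0+0+0+1+0+0+0+0+1+1+0+1+0+0+0+0+0+0+1+0 mod 2 = 0
  s[3] = (0000000111111110000000011111111)·(0000100010100011010110100010010) mod 2 = 0+0+0+0+0+0+0+0+1+0+1+0+0+0+1+0+0+0+0+0+0+0+0+0+0+0+1+0+0+1+0 mod 2 = 1
  s[4] = (0000000000000001111111111111111)·(0000100010100011010110100010010) mod 2 = 0+0+0+0+0+0+0+0+0+0+0+0+0+0+0+1+0+1+0+1+1+0+1+0+0+0+1+0+0+1+0 mod 2 = 1
Syndrome = 10011
Column i of H is the binary representation of i, so the syndrome is the binary index of the flipped bit.
Read s = 10011 with s[0] as LSB: 1·2^0 + 0·2^1 + 0·2^2 + 1·2^3 + 1·2^4 = 25.
Error is at bit position 25.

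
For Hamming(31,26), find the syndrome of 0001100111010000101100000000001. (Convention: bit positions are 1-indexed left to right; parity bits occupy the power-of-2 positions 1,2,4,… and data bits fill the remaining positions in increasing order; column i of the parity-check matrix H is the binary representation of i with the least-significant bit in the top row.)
Syndrome s = H · r^T (mod 2), r = 0001100111010000101100000000001:
  s[0] = (1010101010101010101010101010101)·(0001100111010000101100000000001) mod 2 = 0+0+0+0+1+0+0+0+1+0+0+0+0+0+0+0+1+0+1+0+0+0+0+0+0+0+0+0+0+0+1 mod 2 = 1
  s[1] = (0110011001100110011001100110011)·(0001100111010000101100000000001) mod 2 = 0+0+0+0+0+0+0+0+0+1+0+0+0+0+0+0+0+0+1+0+0+0+0+0+0+0+0+0+0+0+1 mod 2 = 1
  s[2] = (0001111000011110000111100001111)·(0001100111010000101100000000001) mod 2 = 0+0+0+1+1+0+0+0+0+0+0+1+0+0+0+0+0+0+0+1+0+0+0+0+0+0+0+0+0+0+1 mod 2 = 1
  s[3] = (0000000111111110000000011111111)·(0001100111010000101100000000001) mod 2 = 0+0+0+0+0+0+0+1+1+1+0+1+0+0+0+0+0+0+0+0+0+0+0+0+0+0+0+0+0+0+1 mod 2 = 1
  s[4] = (0000000000000001111111111111111)·(0001100111010000101100000000001) mod 2 = 0+0+0+0+0+0+0+0+0+0+0+0+0+0+0+0+1+0+1+1+0+0+0+0+0+0+0+0+0+0+1 mod 2 = 0
Syndrome = 11110
Non-zero syndrome: error at position 15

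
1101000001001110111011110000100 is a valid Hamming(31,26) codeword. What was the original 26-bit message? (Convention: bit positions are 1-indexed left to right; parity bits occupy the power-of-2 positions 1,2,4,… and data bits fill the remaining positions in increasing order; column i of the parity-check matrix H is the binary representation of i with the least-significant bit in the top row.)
Parity bits occupy power-of-2 positions; data bits are at positions {3,5,6,7,9,10,11,12,13,14,15,17,18,19,20,21,22,23,24,25,26,27,28,29,30,31} (1-indexed).
Extract: c[3]=0 c[5]=0 c[6]=0 c[7]=0 c[9]=0 c[10]=1 c[11]=0 c[12]=0 c[13]=1 c[14]=1 c[15]=1 c[17]=1 c[18]=1 c[19]=1 c[20]=0 c[21]=1 c[22]=1 c[23]=1 c[24]=1 c[25]=0 c[26]=0 c[27]=0 c[28]=0 c[29]=1 c[30]=0 c[31]=0
Data = 00000100111111011110000100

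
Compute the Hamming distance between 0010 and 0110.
XOR = 0100, count of 1s = 1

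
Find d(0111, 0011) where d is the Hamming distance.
XOR = 0100, count of 1s = 1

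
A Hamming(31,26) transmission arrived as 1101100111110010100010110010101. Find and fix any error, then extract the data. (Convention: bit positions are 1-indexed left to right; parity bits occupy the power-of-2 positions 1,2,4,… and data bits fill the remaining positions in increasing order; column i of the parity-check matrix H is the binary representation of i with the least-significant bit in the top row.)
Syndrome s = H · r^T (mod 2), r = 1101100111110010100010110010101:
  s[0] = (1010101010101010101010101010101)·(1101100111110010100010110010101) mod 2 = 1+0+0+0+1+0+0+0+1+0+1+0+0+0+1+0+1+0+0+0+1+0+1+0+0+0+1+0+1+0+1 mod 2 = 1
  s[1] = (0110011001100110011001100110011)·(1101100111110010100010110010101) mod 2 = 0+1+0+0+0+0+0+0+0+1+1+0+0+0+1+0+0+0+0+0+0+0+1+0+0+0+1+0+0+0+1 mod 2 = 1
  s[2] = (0001111000011110000111100001111)·(1101100111110010100010110010101) mod 2 = 0+0+0+1+1+0+0+0+0+0+0+1+0+0+1+0+0+0+0+0+1+0+1+0+0+0+0+0+1+0+1 mod 2 = 0
  s[3] = (0000000111111110000000011111111)·(1101100111110010100010110010101) mod 2 = 0+0+0+0+0+0+0+1+1+1+1+1+0+0+1+0+0+0+0+0+0+0+0+1+0+0+1+0+1+0+1 mod 2 = 0
  s[4] = (0000000000000001111111111111111)·(1101100111110010100010110010101) mod 2 = 0+0+0+0+0+0+0+0+0+0+0+0+0+0+0+0+1+0+0+0+1+0+1+1+0+0+1+0+1+0+1 mod 2 = 1
Syndrome = 11001
Column 19 of H equals this syndrome → error at bit 19 (1-indexed).
Flip bit 19: 1101100111110010100010110010101 → 1101100111110010101010110010101
Extract data bits at positions {3,5,6,7,9,10,11,12,13,14,15,17,18,19,20,21,22,23,24,25,26,27,28,29,30,31}: 01001111001101010110010101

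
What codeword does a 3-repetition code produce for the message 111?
Repeat each bit 3× and concatenate:
1→111  1→111  1→111
Codeword = 111111111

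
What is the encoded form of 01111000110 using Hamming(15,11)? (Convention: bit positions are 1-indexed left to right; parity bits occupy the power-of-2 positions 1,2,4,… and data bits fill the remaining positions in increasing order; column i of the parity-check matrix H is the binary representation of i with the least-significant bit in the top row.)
Codeword c = d · G (mod 2), d = 01111000110:
  c[0] = d·G[:,0] = (01111000110)·(11011010101) mod 2 = 0+1+0+1+1+0+0+0+1+0+0 mod 2 = 0
  c[1] = d·G[:,1] = (01111000110)·(10110110011) mod 2 = 0+0+1+1+0+0+0+0+0+1+0 mod 2 = 1
  c[2] = d·G[:,2] = (01111000110)·(10000000000) mod 2 = 0+0+0+0+0+0+0+0+0+0+0 mod 2 = 0
  c[3] = d·G[:,3] = (01111000110)·(01110001111) mod 2 = 0+1+1+1+0+0+0+0+1+1+0 mod 2 = 1
  c[4] = d·G[:,4] = (01111000110)·(01000000000) mod 2 = 0+1+0+0+0+0+0+0+0+0+0 mod 2 = 1
  c[5] = d·G[:,5] = (01111000110)·(00100000000) mod 2 = 0+0+1+0+0+0+0+0+0+0+0 mod 2 = 1
  c[6] = d·G[:,6] = (01111000110)·(00010000000) mod 2 = 0+0+0+1+0+0+0+0+0+0+0 mod 2 = 1
  c[7] = d·G[:,7] = (01111000110)·(00001111111) mod 2 = 0+0+0+0+1+0+0+0+1+1+0 mod 2 = 1
  c[8] = d·G[:,8] = (01111000110)·(00001000000) mod 2 = 0+0+0+0+1+0+0+0+0+0+0 mod 2 = 1
  c[9] = d·G[:,9] = (01111000110)·(00000100000) mod 2 = 0+0+0+0+0+0+0+0+0+0+0 mod 2 = 0
  c[10] = d·G[:,10] = (01111000110)·(00000010000) mod 2 = 0+0+0+0+0+0+0+0+0+0+0 mod 2 = 0
  c[11] = d·G[:,11] = (01111000110)·(00000001000) mod 2 = 0+0+0+0+0+0+0+0+0+0+0 mod 2 = 0
  c[12] = d·G[:,12] = (01111000110)·(00000000100) mod 2 = 0+0+0+0+0+0+0+0+1+0+0 mod 2 = 1
  c[13] = d·G[:,13] = (01111000110)·(00000000010) mod 2 = 0+0+0+0+0+0+0+0+0+1+0 mod 2 = 1
  c[14] = d·G[:,14] = (01111000110)·(00000000001) mod 2 = 0+0+0+0+0+0+0+0+0+0+0 mod 2 = 0
Codeword = 010111111000110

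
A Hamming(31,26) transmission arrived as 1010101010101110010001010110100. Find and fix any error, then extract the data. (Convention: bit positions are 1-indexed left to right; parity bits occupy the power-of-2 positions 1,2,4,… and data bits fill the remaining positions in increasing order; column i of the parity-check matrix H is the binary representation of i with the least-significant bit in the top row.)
Syndrome s = H · r^T (mod 2), r = 1010101010101110010001010110100:
  s[0] = (1010101010101010101010101010101)·(1010101010101110010001010110100) mod 2 = 1+0+1+0+1+0+1+0+1+0+1+0+1+0+1+0+0+0+0+0+0+0+0+0+0+0+1+0+1+0+0 mod 2 = 0
  s[1] = (0110011001100110011001100110011)·(1010101010101110010001010110100) mod 2 = 0+0+1+0+0+0+1+0+0+0+1+0+0+1+1+0+0+1+0+0+0+1+0+0+0+1+1+0+0+0+0 mod 2 = 1
  s[2] = (0001111000011110000111100001111)·(1010101010101110010001010110100) mod 2 = 0+0+0+0+1+0+1+0+0+0+0+0+1+1+1+0+0+0+0+0+0+1+0+0+0+0+0+0+1+0+0 mod 2 = 1
  s[3] = (0000000111111110000000011111111)·(1010101010101110010001010110100) mod 2 = 0+0+0+0+0+0+0+0+1+0+1+0+1+1+1+0+0+0+0+0+0+0+0+1+0+1+1+0+1+0+0 mod 2 = 1
  s[4] = (0000000000000001111111111111111)·(1010101010101110010001010110100) mod 2 = 0+0+0+0+0+0+0+0+0+0+0+0+0+0+0+0+0+1+0+0+0+1+0+1+0+1+1+0+1+0+0 mod 2 = 0
Syndrome = 01110
Column 14 of H equals this syndrome → error at bit 14 (1-indexed).
Flip bit 14: 1010101010101110010001010110100 → 1010101010101010010001010110100
Extract data bits at positions {3,5,6,7,9,10,11,12,13,14,15,17,18,19,20,21,22,23,24,25,26,27,28,29,30,31}: 11011010101010001010110100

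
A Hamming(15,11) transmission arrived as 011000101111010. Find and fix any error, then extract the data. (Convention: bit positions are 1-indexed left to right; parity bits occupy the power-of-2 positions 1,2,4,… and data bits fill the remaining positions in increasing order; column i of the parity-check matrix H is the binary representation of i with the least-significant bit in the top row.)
Syndrome s = H · r^T (mod 2), r = 011000101111010:
  s[0] = (101010101010101)·(011000101111010) mod 2 = 0+0+1+0+0+0+1+0+1+0+1+0+0+0+0 mod 2 = 0
  s[1] = (011001100110011)·(011000101111010) mod 2 = 0+1+1+0+0+0+1+0+0+1+1+0+0+1+0 mod 2 = 0
  s[2] = (000111100001111)·(011000101111010) mod 2 = 0+0+0+0+0+0+1+0+0+0+0+1+0+1+0 mod 2 = 1
  s[3] = (000000011111111)·(011000101111010) mod 2 = 0+0+0+0+0+0+0+0+1+1+1+1+0+1+0 mod 2 = 1
Syndrome = 0011
Column 12 of H equals this syndrome → error at bit 12 (1-indexed).
Flip bit 12: 011000101111010 → 011000101110010
Extract data bits at positions {3,5,6,7,9,10,11,12,13,14,15}: 10011110010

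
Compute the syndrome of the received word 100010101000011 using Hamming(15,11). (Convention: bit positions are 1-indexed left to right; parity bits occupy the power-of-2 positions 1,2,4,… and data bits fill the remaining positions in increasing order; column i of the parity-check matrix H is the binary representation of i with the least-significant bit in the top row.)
Syndrome s = H · r^T (mod 2), r = 100010101000011:
  s[0] = (101010101010101)·(100010101000011) mod 2 = 1+0+0+0+1+0+1+0+1+0+0+0+0+0+1 mod 2 = 1
  s[1] = (011001100110011)·(100010101000011) mod 2 = 0+0+0+0+0+0+1+0+0+0+0+0+0+1+1 mod 2 = 1
  s[2] = (000111100001111)·(100010101000011) mod 2 = 0+0+0+0+1+0+1+0+0+0+0+0+0+1+1 mod 2 = 0
  s[3] = (000000011111111)·(100010101000011) mod 2 = 0+0+0+0+0+0+0+0+1+0+0+0+0+1+1 mod 2 = 1
Syndrome = 1101
Non-zero syndrome: error at position 11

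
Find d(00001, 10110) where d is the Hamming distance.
XOR = 10111, count of 1s = 4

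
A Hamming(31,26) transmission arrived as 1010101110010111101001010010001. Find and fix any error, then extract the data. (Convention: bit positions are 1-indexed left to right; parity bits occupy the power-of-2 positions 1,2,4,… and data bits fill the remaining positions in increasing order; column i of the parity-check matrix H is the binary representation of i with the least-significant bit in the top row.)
Syndrome s = H · r^T (mod 2), r = 1010101110010111101001010010001:
  s[0] = (1010101010101010101010101010101)·(1010101110010111101001010010001) mod 2 = 1+0+1+0+1+0+1+0+1+0+0+0+0+0+1+0+1+0+1+0+0+0+0+0+0+0+1+0+0+0+1 mod 2 = 0
  s[1] = (0110011001100110011001100110011)·(1010101110010111101001010010001) mod 2 = 0+0+1+0+0+0+1+0+0+0+0+0+0+1+1+0+0+0+1+0+0+1+0+0+0+0+1+0+0+0+1 mod 2 = 0
  s[2] = (0001111000011110000111100001111)·(1010101110010111101001010010001) mod 2 = 0+0+0+0+1+0+1+0+0+0+0+1+0+1+1+0+0+0+0+0+0+1+0+0+0+0+0+0+0+0+1 mod 2 = 1
  s[3] = (0000000111111110000000011111111)·(1010101110010111101001010010001) mod 2 = 0+0+0+0+0+0+0+1+1+0+0+1+0+1+1+0+0+0+0+0+0+0+0+1+0+0+1+0+0+0+1 mod 2 = 0
  s[4] = (0000000000000001111111111111111)·(1010101110010111101001010010001) mod 2 = 0+0+0+0+0+0+0+0+0+0+0+0+0+0+0+1+1+0+1+0+0+1+0+1+0+0+1+0+0+0+1 mod 2 = 1
Syndrome = 00101
Column 20 of H equals this syndrome → error at bit 20 (1-indexed).
Flip bit 20: 1010101110010111101001010010001 → 1010101110010111101101010010001
Extract data bits at positions {3,5,6,7,9,10,11,12,13,14,15,17,18,19,20,21,22,23,24,25,26,27,28,29,30,31}: 11011001011101101010010001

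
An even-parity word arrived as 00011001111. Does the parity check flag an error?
Sum of received bits: 0+0+0+1+1+0+0+1+1+1+1 = 6; 6 mod 2 = 0. Result is 0 → no error detected.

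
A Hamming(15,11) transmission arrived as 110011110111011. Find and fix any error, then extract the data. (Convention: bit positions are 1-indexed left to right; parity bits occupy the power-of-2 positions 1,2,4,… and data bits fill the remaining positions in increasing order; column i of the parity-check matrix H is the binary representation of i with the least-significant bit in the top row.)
Syndrome s = H · r^T (mod 2), r = 110011110111011:
  s[0] = (101010101010101)·(110011110111011) mod 2 = 1+0+0+0+1+0+1+0+0+0+1+0+0+0+1 mod 2 = 1
  s[1] = (011001100110011)·(110011110111011) mod 2 = 0+1+0+0+0+1+1+0+0+1+1+0+0+1+1 mod 2 = 1
  s[2] = (000111100001111)·(110011110111011) mod 2 = 0+0+0+0+1+1+1+0+0+0+0+1+0+1+1 mod 2 = 0
  s[3] = (000000011111111)·(110011110111011) mod 2 = 0+0+0+0+0+0+0+1+0+1+1+1+0+1+1 mod 2 = 0
Syndrome = 1100
Column 3 of H equals this syndrome → error at bit 3 (1-indexed).
Flip bit 3: 110011110111011 → 111011110111011
Extract data bits at positions {3,5,6,7,9,10,11,12,13,14,15}: 11110111011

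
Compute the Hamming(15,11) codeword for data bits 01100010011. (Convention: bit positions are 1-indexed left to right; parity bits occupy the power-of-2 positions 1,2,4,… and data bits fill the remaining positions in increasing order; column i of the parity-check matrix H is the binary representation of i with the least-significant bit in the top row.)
Codeword c = d · G (mod 2), d = 01100010011:
  c[0] = d·G[:,0] = (01100010011)·(11011010101) mod 2 = 0+1+0+0+0+0+1+0+0+0+1 mod 2 = 1
  c[1] = d·G[:,1] = (01100010011)·(10110110011) mod 2 = 0+0+1+0+0+0+1+0+0+1+1 mod 2 = 0
  c[2] = d·G[:,2] = (01100010011)·(10000000000) mod 2 = 0+0+0+0+0+0+0+0+0+0+0 mod 2 = 0
  c[3] = d·G[:,3] = (01100010011)·(01110001111) mod 2 = 0+1+1+0+0+0+0+0+0+1+1 mod 2 = 0
  c[4] = d·G[:,4] = (01100010011)·(01000000000) mod 2 = 0+1+0+0+0+0+0+0+0+0+0 mod 2 = 1
  c[5] = d·G[:,5] = (01100010011)·(00100000000) mod 2 = 0+0+1+0+0+0+0+0+0+0+0 mod 2 = 1
  c[6] = d·G[:,6] = (01100010011)·(00010000000) mod 2 = 0+0+0+0+0+0+0+0+0+0+0 mod 2 = 0
  c[7] = d·G[:,7] = (01100010011)·(00001111111) mod 2 = 0+0+0+0+0+0+1+0+0+1+1 mod 2 = 1
  c[8] = d·G[:,8] = (01100010011)·(00001000000) mod 2 = 0+0+0+0+0+0+0+0+0+0+0 mod 2 = 0
  c[9] = d·G[:,9] = (01100010011)·(00000100000) mod 2 = 0+0+0+0+0+0+0+0+0+0+0 mod 2 = 0
  c[10] = d·G[:,10] = (01100010011)·(00000010000) mod 2 = 0+0+0+0+0+0+1+0+0+0+0 mod 2 = 1
  c[11] = d·G[:,11] = (01100010011)·(00000001000) mod 2 = 0+0+0+0+0+0+0+0+0+0+0 mod 2 = 0
  c[12] = d·G[:,12] = (01100010011)·(00000000100) mod 2 = 0+0+0+0+0+0+0+0+0+0+0 mod 2 = 0
  c[13] = d·G[:,13] = (01100010011)·(00000000010) mod 2 = 0+0+0+0+0+0+0+0+0+1+0 mod 2 = 1
  c[14] = d·G[:,14] = (01100010011)·(00000000001) mod 2 = 0+0+0+0+0+0+0+0+0+0+1 mod 2 = 1
Codeword = 100011010010011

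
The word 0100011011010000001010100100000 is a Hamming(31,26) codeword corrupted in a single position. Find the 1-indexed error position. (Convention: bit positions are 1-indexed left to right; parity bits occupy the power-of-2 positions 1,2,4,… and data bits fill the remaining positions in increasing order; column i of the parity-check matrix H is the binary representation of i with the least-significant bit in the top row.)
Syndrome s = H · r^T (mod 2), r = 0100011011010000001010100100000:
  s[0] = (1010101010101010101010101010101)·(0100011011010000001010100100000) mod 2 = 0+0+0+0+0+0+1+0+1+0+0+0+0+0+0+0+0+0+1+0+1+0+1+0+0+0+0+0+0+0+0 mod 2 = 1
  s[1] = (0110011001100110011001100110011)·(0100011011010000001010100100000) mod 2 = 0+1+0+0+0+1+1+0+0+1+0+0+0+0+0+0+0+0+1+0+0+0+1+0+0+1+0+0+0+0+0 mod 2 = 1
  s[2] = (0001111000011110000111100001111)·(0100011011010000001010100100000) mod 2 = 0+0+0+0+0+1+1+0+0+0+0+1+0+0+0+0+0+0+0+0+1+0+1+0+0+0+0+0+0+0+0 mod 2 = 1
  s[3] = (0000000111111110000000011111111)·(0100011011010000001010100100000) mod 2 = 0+0+0+0+0+0+0+0+1+1+0+1+0+0+0+0+0+0+0+0+0+0+0+0+0+1+0+0+0+0+0 mod 2 = 0
  s[4] = (0000000000000001111111111111111)·(0100011011010000001010100100000) mod 2 = 0+0+0+0+0+0+0+0+0+0+0+0+0+0+0+0+0+0+1+0+1+0+1+0+0+1+0+0+0+0+0 mod 2 = 0
Syndrome = 11100
Column i of H is the binary representation of i, so the syndrome is the binary index of the flipped bit.
Read s = 11100 with s[0] as LSB: 1·2^0 + 1·2^1 + 1·2^2 + 0·2^3 + 0·2^4 = 7.
Error is at bit position 7.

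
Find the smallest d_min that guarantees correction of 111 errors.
Correcting t errors requires d_min ≥ 2t + 1 = 2·111 + 1 = 223.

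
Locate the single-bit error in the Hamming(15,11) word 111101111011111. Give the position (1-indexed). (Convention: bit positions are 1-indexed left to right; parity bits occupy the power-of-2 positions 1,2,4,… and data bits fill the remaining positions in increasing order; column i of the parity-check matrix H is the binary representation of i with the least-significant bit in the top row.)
Syndrome s = H · r^T (mod 2), r = 111101111011111:
  s[0] = (101010101010101)·(111101111011111) mod 2 = 1+0+1+0+0+0+1+0+1+0+1+0+1+0+1 mod 2 = 1
  s[1] = (011001100110011)·(111101111011111) mod 2 = 0+1+1+0+0+1+1+0+0+0+1+0+0+1+1 mod 2 = 1
  s[2] = (000111100001111)·(111101111011111) mod 2 = 0+0+0+1+0+1+1+0+0+0+0+1+1+1+1 mod 2 = 1
  s[3] = (000000011111111)·(111101111011111) mod 2 = 0+0+0+0+0+0+0+1+1+0+1+1+1+1+1 mod 2 = 1
Syndrome = 1111
Column i of H is the binary representation of i, so the syndrome is the binary index of the flipped bit.
Read s = 1111 with s[0] as LSB: 1·2^0 + 1·2^1 + 1·2^2 + 1·2^3 = 15.
Error is at bit position 15.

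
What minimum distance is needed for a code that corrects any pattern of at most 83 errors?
Correcting t errors requires d_min ≥ 2t + 1 = 2·83 + 1 = 167.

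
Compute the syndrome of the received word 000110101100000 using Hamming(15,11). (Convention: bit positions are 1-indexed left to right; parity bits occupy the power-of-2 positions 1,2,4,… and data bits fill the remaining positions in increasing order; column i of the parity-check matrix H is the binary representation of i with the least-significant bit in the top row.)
Syndrome s = H · r^T (mod 2), r = 000110101100000:
  s[0] = (101010101010101)·(000110101100000) mod 2 = 0+0+0+0+1+0+1+0+1+0+0+0+0+0+0 mod 2 = 1
  s[1] = (011001100110011)·(000110101100000) mod 2 = 0+0+0+0+0+0+1+0+0+1+0+0+0+0+0 mod 2 = 0
  s[2] = (000111100001111)·(000110101100000) mod 2 = 0+0+0+1+1+0+1+0+0+0+0+0+0+0+0 mod 2 = 1
  s[3] = (000000011111111)·(000110101100000) mod 2 = 0+0+0+0+0+0+0+0+1+1+0+0+0+0+0 mod 2 = 0
Syndrome = 1010
Non-zero syndrome: error at position 5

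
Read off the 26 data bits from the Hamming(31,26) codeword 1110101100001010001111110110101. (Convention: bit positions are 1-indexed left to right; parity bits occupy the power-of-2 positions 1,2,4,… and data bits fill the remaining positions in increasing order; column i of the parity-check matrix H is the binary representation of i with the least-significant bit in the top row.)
Parity bits occupy power-of-2 positions; data bits are at positions {3,5,6,7,9,10,11,12,13,14,15,17,18,19,20,21,22,23,24,25,26,27,28,29,30,31} (1-indexed).
Extract: c[3]=1 c[5]=1 c[6]=0 c[7]=1 c[9]=0 c[10]=0 c[11]=0 c[12]=0 c[13]=1 c[14]=0 c[15]=1 c[17]=0 c[18]=0 c[19]=1 c[20]=1 c[21]=1 c[22]=1 c[23]=1 c[24]=1 c[25]=0 c[26]=1 c[27]=1 c[28]=0 c[29]=1 c[30]=0 c[31]=1
Data = 11010000101001111110110101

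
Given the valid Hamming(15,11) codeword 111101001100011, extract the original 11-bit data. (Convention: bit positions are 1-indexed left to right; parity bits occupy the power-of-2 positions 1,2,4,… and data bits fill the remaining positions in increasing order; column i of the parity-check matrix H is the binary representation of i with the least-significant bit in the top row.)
Parity bits occupy power-of-2 positions; data bits are at positions {3,5,6,7,9,10,11,12,13,14,15} (1-indexed).
Extract: c[3]=1 c[5]=0 c[6]=1 c[7]=0 c[9]=1 c[10]=1 c[11]=0 c[12]=0 c[13]=0 c[14]=1 c[15]=1
Data = 10101100011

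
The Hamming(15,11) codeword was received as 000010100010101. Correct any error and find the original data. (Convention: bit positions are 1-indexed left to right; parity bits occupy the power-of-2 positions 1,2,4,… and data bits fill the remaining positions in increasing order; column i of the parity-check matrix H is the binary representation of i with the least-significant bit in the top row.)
Syndrome s = H · r^T (mod 2), r = 000010100010101:
  s[0] = (101010101010101)·(000010100010101) mod 2 = 0+0+0+0+1+0+1+0+0+0+1+0+1+0+1 mod 2 = 1
  s[1] = (011001100110011)·(000010100010101) mod 2 = 0+0+0+0+0+0+1+0+0+0+1+0+0+0+1 mod 2 = 1
  s[2] = (000111100001111)·(000010100010101) mod 2 = 0+0+0+0+1+0+1+0+0+0+0+0+1+0+1 mod 2 = 0
  s[3] = (000000011111111)·(000010100010101) mod 2 = 0+0+0+0+0+0+0+0+0+0+1+0+1+0+1 mod 2 = 1
Syndrome = 1101
Column 11 of H equals this syndrome → error at bit 11 (1-indexed).
Flip bit 11: 000010100010101 → 000010100000101
Extract data bits at positions {3,5,6,7,9,10,11,12,13,14,15}: 01010000101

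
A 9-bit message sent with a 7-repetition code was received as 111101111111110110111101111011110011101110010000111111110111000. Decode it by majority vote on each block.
Split into 7-bit blocks and majority-vote each:
  block 1 = 1111011: 6 ones, 1 zeros → 1
  block 2 = 1111111: 7 ones, 0 zeros → 1
  block 3 = 0110111: 5 ones, 2 zeros → 1
  block 4 = 1011110: 5 ones, 2 zeros → 1
  block 5 = 1111001: 5 ones, 2 zeros → 1
  block 6 = 1101110: 5 ones, 2 zeros → 1
  block 7 = 0100001: 2 ones, 5 zeros → 0
  block 8 = 1111111: 7 ones, 0 zeros → 1
  block 9 = 0111000: 3 ones, 4 zeros → 0
Decoded = 111111010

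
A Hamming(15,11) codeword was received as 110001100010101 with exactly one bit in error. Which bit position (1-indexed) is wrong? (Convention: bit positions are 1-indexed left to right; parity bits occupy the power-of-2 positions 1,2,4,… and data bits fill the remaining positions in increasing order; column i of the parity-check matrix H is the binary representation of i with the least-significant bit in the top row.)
Syndrome s = H · r^T (mod 2), r = 110001100010101:
  s[0] = (101010101010101)·(110001100010101) mod 2 = 1+0+0+0+0+0+1+0+0+0+1+0+1+0+1 mod 2 = 1
  s[1] = (011001100110011)·(110001100010101) mod 2 = 0+1+0+0+0+1+1+0+0+0+1+0+0+0+1 mod 2 = 1
  s[2] = (000111100001111)·(110001100010101) mod 2 = 0+0+0+0+0+1+1+0+0+0+0+0+1+0+1 mod 2 = 0
  s[3] = (000000011111111)·(110001100010101) mod 2 = 0+0+0+0+0+0+0+0+0+0+1+0+1+0+1 mod 2 = 1
Syndrome = 1101
Column i of H is the binary representation of i, so the syndrome is the binary index of the flipped bit.
Read s = 1101 with s[0] as LSB: 1·2^0 + 1·2^1 + 0·2^2 + 1·2^3 = 11.
Error is at bit position 11.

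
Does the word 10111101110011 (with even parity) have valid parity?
Sum of all bits: 1+0+1+1+1+1+0+1+1+1+0+0+1+1 = 10; 10 mod 2 = 0. Result is 0 → valid parity.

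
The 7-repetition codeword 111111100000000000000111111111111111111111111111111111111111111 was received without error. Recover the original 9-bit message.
Split into 7-bit blocks: 1111111 0000000 0000000 1111111 1111111 1111111 1111111 1111111 1111111
Data = 100111111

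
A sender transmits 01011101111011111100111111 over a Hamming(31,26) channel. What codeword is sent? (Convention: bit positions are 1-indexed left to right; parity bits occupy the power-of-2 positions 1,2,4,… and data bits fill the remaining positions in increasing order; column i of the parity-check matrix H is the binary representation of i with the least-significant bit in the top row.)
Codeword c = d · G (mod 2), d = 01011101111011111100111111:
  c[0] = d·G[:,0] = (01011101111011111100111111)·(11011010101101010101010101) mod 2 = 0+1+0+1+1+0+0+0+1+0+1+0+0+1+0+1+0+1+0+0+0+1+0+1+0+1 mod 2 = 1
  c[1] = d·G[:,1] = (01011101111011111100111111)·(10110110011011001100110011) mod 2 = 0+0+0+1+0+1+0+0+0+1+1+0+1+1+0+0+1+1+0+0+1+1+0+0+1+1 mod 2 = 0
  c[2] = d·G[:,2] = (01011101111011111100111111)·(10000000000000000000000000) mod 2 = 0+0+0+0+0+0+0+0+0+0+0+0+0+0+0+0+0+0+0+0+0+0+0+0+0+0 mod 2 = 0
  c[3] = d·G[:,3] = (01011101111011111100111111)·(01110001111000111100001111) mod 2 = 0+1+0+1+0+0+0+1+1+1+1+0+0+0+1+1+1+1+0+0+0+0+1+1+1+1 mod 2 = 0
  c[4] = d·G[:,4] = (01011101111011111100111111)·(01000000000000000000000000) mod 2 = 0+1+0+0+0+0+0+0+0+0+0+0+0+0+0+0+0+0+0+0+0+0+0+0+0+0 mod 2 = 1
  c[5] = d·G[:,5] = (01011101111011111100111111)·(00100000000000000000000000) mod 2 = 0+0+0+0+0+0+0+0+0+0+0+0+0+0+0+0+0+0+0+0+0+0+0+0+0+0 mod 2 = 0
  c[6] = d·G[:,6] = (01011101111011111100111111)·(00010000000000000000000000) mod 2 = 0+0+0+1+0+0+0+0+0+0+0+0+0+0+0+0+0+0+0+0+0+0+0+0+0+0 mod 2 = 1
  c[7] = d·G[:,7] = (01011101111011111100111111)·(00001111111000000011111111) mod 2 = 0+0+0+0+1+1+0+1+1+1+1+0+0+0+0+0+0+0+0+0+1+1+1+1+1+1 mod 2 = 0
  c[8] = d·G[:,8] = (01011101111011111100111111)·(00001000000000000000000000) mod 2 = 0+0+0+0+1+0+0+0+0+0+0+0+0+0+0+0+0+0+0+0+0+0+0+0+0+0 mod 2 = 1
  c[9] = d·G[:,9] = (01011101111011111100111111)·(00000100000000000000000000) mod 2 = 0+0+0+0+0+1+0+0+0+0+0+0+0+0+0+0+0+0+0+0+0+0+0+0+0+0 mod 2 = 1
  c[10] = d·G[:,10] = (01011101111011111100111111)·(00000010000000000000000000) mod 2 = 0+0+0+0+0+0+0+0+0+0+0+0+0+0+0+0+0+0+0+0+0+0+0+0+0+0 mod 2 = 0
  c[11] = d·G[:,11] = (01011101111011111100111111)·(00000001000000000000000000) mod 2 = 0+0+0+0+0+0+0+1+0+0+0+0+0+0+0+0+0+0+0+0+0+0+0+0+0+0 mod 2 = 1
  c[12] = d·G[:,12] = (01011101111011111100111111)·(00000000100000000000000000) mod 2 = 0+0+0+0+0+0+0+0+1+0+0+0+0+0+0+0+0+0+0+0+0+0+0+0+0+0 mod 2 = 1
  c[13] = d·G[:,13] = (01011101111011111100111111)·(00000000010000000000000000) mod 2 = 0+0+0+0+0+0+0+0+0+1+0+0+0+0+0+0+0+0+0+0+0+0+0+0+0+0 mod 2 = 1
  c[14] = d·G[:,14] = (01011101111011111100111111)·(00000000001000000000000000) mod 2 = 0+0+0+0+0+0+0+0+0+0+1+0+0+0+0+0+0+0+0+0+0+0+0+0+0+0 mod 2 = 1
  c[15] = d·G[:,15] = (01011101111011111100111111)·(00000000000111111111111111) mod 2 = 0+0+0+0+0+0+0+0+0+0+0+0+1+1+1+1+1+1+0+0+1+1+1+1+1+1 mod 2 = 0
  c[16] = d·G[:,16] = (01011101111011111100111111)·(00000000000100000000000000) mod 2 = 0+0+0+0+0+0+0+0+0+0+0+0+0+0+0+0+0+0+0+0+0+0+0+0+0+0 mod 2 = 0
  c[17] = d·G[:,17] = (01011101111011111100111111)·(00000000000010000000000000) mod 2 = 0+0+0+0+0+0+0+0+0+0+0+0+1+0+0+0+0+0+0+0+0+0+0+0+0+0 mod 2 = 1
  c[18] = d·G[:,18] = (01011101111011111100111111)·(00000000000001000000000000) mod 2 = 0+0+0+0+0+0+0+0+0+0+0+0+0+1+0+0+0+0+0+0+0+0+0+0+0+0 mod 2 = 1
  c[19] = d·G[:,19] = (01011101111011111100111111)·(00000000000000100000000000) mod 2 = 0+0+0+0+0+0+0+0+0+0+0+0+0+0+1+0+0+0+0+0+0+0+0+0+0+0 mod 2 = 1
  c[20] = d·G[:,20] = (01011101111011111100111111)·(00000000000000010000000000) mod 2 = 0+0+0+0+0+0+0+0+0+0+0+0+0+0+0+1+0+0+0+0+0+0+0+0+0+0 mod 2 = 1
  c[21] = d·G[:,21] = (01011101111011111100111111)·(00000000000000001000000000) mod 2 = 0+0+0+0+0+0+0+0+0+0+0+0+0+0+0+0+1+0+0+0+0+0+0+0+0+0 mod 2 = 1
  c[22] = d·G[:,22] = (01011101111011111100111111)·(00000000000000000100000000) mod 2 = 0+0+0+0+0+0+0+0+0+0+0+0+0+0+0+0+0+1+0+0+0+0+0+0+0+0 mod 2 = 1
  c[23] = d·G[:,23] = (01011101111011111100111111)·(00000000000000000010000000) mod 2 = 0+0+0+0+0+0+0+0+0+0+0+0+0+0+0+0+0+0+0+0+0+0+0+0+0+0 mod 2 = 0
  c[24] = d·G[:,24] = (01011101111011111100111111)·(00000000000000000001000000) mod 2 = 0+0+0+0+0+0+0+0+0+0+0+0+0+0+0+0+0+0+0+0+0+0+0+0+0+0 mod 2 = 0
  c[25] = d·G[:,25] = (01011101111011111100111111)·(00000000000000000000100000) mod 2 = 0+0+0+0+0+0+0+0+0+0+0+0+0+0+0+0+0+0+0+0+1+0+0+0+0+0 mod 2 = 1
  c[26] = d·G[:,26] = (01011101111011111100111111)·(00000000000000000000010000) mod 2 = 0+0+0+0+0+0+0+0+0+0+0+0+0+0+0+0+0+0+0+0+0+1+0+0+0+0 mod 2 = 1
  c[27] = d·G[:,27] = (01011101111011111100111111)·(00000000000000000000001000) mod 2 = 0+0+0+0+0+0+0+0+0+0+0+0+0+0+0+0+0+0+0+0+0+0+1+0+0+0 mod 2 = 1
  c[28] = d·G[:,28] = (01011101111011111100111111)·(00000000000000000000000100) mod 2 = 0+0+0+0+0+0+0+0+0+0+0+0+0+0+0+0+0+0+0+0+0+0+0+1+0+0 mod 2 = 1
  c[29] = d·G[:,29] = (01011101111011111100111111)·(00000000000000000000000010) mod 2 = 0+0+0+0+0+0+0+0+0+0+0+0+0+0+0+0+0+0+0+0+0+0+0+0+1+0 mod 2 = 1
  c[30] = d·G[:,30] = (01011101111011111100111111)·(00000000000000000000000001) mod 2 = 0+0+0+0+0+0+0+0+0+0+0+0+0+0+0+0+0+0+0+0+0+0+0+0+0+1 mod 2 = 1
Codeword = 1000101011011110011111100111111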